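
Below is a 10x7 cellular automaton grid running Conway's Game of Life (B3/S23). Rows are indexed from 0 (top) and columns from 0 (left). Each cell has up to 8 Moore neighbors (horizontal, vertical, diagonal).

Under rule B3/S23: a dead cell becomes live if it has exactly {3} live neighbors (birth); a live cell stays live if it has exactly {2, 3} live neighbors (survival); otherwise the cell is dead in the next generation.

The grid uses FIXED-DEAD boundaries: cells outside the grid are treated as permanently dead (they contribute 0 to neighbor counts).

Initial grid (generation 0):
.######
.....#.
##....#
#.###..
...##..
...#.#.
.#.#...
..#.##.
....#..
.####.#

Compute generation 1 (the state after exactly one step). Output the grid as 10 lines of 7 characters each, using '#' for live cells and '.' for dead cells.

Simulating step by step:
Generation 0 (given above): 29 live cells
Generation 1: 29 live cells
(generation 1 grid is the final answer)

Answer: ..#####
#..#...
######.
#.#.##.
.....#.
...#...
...#.#.
..#.##.
.#.....
..####.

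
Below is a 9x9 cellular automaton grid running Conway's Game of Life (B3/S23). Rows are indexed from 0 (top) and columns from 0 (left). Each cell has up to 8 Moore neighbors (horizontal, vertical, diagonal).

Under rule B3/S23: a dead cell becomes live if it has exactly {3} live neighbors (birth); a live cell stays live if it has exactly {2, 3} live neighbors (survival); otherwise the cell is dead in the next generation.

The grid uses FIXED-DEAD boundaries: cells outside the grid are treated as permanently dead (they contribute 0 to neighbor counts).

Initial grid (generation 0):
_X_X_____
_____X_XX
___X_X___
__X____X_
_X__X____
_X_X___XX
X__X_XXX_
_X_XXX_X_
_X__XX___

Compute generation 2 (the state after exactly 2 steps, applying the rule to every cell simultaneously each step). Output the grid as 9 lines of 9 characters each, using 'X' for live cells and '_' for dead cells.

Simulating step by step:
Generation 0 (given above): 28 live cells
Generation 1: 30 live cells
_________
__X___X__
____X__XX
__XXX____
_X_X___XX
XX_X_X_XX
XX_X_X___
XX_X___X_
__XX_XX__
Generation 2: 26 live cells
(generation 2 grid is the final answer)

Answer: _________
_______X_
__X_XX_X_
__X_X____
XX____XXX
___X___XX
___X___XX
X__X_X___
_XXXX_X__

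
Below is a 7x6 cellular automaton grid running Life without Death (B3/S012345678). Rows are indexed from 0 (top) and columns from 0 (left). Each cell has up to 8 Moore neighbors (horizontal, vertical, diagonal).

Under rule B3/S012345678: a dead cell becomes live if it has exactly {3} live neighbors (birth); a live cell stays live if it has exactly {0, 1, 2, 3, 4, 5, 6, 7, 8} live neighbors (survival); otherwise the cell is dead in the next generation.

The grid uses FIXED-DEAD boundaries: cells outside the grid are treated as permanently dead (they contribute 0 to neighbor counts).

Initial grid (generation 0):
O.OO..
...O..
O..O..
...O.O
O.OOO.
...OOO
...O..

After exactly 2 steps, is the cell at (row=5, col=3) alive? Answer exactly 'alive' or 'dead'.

Simulating step by step:
Generation 0 (given above): 16 live cells
Generation 1: 20 live cells
O.OO..
.O.OO.
O.OO..
.O.O.O
O.OOO.
...OOO
...O..
Generation 2: 25 live cells
OOOOO.
OO.OO.
O.OO..
OO.O.O
OOOOO.
...OOO
...O..

Cell (5,3) at generation 2: 1 -> alive

Answer: alive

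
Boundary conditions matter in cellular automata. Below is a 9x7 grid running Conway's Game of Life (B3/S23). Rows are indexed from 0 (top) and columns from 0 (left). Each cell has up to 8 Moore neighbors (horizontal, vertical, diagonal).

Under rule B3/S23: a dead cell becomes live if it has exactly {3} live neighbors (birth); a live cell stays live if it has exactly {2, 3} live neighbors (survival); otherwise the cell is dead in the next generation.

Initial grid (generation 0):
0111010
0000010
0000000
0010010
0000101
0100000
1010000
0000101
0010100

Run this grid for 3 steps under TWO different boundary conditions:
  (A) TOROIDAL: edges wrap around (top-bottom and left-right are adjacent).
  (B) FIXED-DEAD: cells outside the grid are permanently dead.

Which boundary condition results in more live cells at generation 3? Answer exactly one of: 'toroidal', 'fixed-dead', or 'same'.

Under TOROIDAL boundary, generation 3:
0101011
0000000
0000000
0000000
0000001
0100011
0100001
0000011
0000111
Population = 15

Under FIXED-DEAD boundary, generation 3:
0000000
0000000
0000000
0000000
0000000
0100000
0111000
0010000
0001000
Population = 6

Comparison: toroidal=15, fixed-dead=6 -> toroidal

Answer: toroidal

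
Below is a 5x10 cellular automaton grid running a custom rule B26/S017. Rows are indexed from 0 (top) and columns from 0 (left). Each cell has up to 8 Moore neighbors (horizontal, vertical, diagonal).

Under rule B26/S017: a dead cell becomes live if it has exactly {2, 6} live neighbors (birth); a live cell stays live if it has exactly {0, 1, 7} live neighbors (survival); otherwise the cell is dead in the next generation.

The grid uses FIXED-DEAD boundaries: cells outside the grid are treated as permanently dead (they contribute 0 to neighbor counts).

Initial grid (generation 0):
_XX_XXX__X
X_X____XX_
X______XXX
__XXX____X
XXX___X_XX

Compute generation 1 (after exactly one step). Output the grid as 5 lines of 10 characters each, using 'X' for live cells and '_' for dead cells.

Simulating step by step:
Generation 0 (given above): 24 live cells
Generation 1: 16 live cells
(generation 1 grid is the final answer)

Answer: X___X____X
____X_____
X___X_X___
____XXX_X_
X___XXXX__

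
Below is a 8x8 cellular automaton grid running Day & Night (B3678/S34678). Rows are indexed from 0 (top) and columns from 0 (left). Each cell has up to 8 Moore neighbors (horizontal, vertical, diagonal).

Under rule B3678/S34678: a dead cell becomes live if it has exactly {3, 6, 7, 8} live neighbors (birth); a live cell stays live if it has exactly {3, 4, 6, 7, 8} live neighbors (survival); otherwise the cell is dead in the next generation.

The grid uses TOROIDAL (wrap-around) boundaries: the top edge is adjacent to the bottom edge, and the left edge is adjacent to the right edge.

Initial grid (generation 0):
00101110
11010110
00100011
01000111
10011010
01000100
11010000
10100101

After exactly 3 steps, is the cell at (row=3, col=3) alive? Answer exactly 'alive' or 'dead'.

Answer: alive

Derivation:
Simulating step by step:
Generation 0 (given above): 29 live cells
Generation 1: 28 live cells
00101000
01010000
00101010
00111100
11101010
01010001
11001011
10100101
Generation 2: 31 live cells
10100000
00011100
01111000
00111011
11011001
10011000
11010110
10001101
Generation 3: 30 live cells
01000011
00001000
00011010
00110001
11010011
00010010
11111110
10111101

Cell (3,3) at generation 3: 1 -> alive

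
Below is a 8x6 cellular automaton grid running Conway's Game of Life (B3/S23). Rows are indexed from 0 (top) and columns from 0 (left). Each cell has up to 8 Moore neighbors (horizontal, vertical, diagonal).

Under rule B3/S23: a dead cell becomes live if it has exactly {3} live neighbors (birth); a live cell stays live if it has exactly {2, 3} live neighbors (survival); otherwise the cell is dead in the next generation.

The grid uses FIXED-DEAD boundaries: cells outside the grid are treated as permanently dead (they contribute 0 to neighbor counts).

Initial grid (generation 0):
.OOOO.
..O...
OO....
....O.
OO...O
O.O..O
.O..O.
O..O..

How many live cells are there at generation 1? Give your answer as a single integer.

Answer: 18

Derivation:
Simulating step by step:
Generation 0 (given above): 18 live cells
Generation 1: 18 live cells
.OOO..
O.....
.O....
......
OO..OO
O.O.OO
OOOOO.
......
Population at generation 1: 18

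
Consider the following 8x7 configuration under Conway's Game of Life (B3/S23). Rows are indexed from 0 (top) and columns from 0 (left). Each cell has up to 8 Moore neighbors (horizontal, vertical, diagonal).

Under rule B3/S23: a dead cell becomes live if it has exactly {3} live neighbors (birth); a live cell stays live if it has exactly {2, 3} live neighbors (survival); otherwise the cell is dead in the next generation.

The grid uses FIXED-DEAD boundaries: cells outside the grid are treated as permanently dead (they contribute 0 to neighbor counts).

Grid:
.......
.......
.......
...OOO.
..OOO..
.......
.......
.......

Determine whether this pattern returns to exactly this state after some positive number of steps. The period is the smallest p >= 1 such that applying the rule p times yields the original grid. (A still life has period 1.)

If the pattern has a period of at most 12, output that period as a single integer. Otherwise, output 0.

Answer: 2

Derivation:
Simulating and comparing each generation to the original:
Gen 0 (original, given above): 6 live cells
Gen 1: 6 live cells, differs from original
Gen 2: 6 live cells, MATCHES original -> period = 2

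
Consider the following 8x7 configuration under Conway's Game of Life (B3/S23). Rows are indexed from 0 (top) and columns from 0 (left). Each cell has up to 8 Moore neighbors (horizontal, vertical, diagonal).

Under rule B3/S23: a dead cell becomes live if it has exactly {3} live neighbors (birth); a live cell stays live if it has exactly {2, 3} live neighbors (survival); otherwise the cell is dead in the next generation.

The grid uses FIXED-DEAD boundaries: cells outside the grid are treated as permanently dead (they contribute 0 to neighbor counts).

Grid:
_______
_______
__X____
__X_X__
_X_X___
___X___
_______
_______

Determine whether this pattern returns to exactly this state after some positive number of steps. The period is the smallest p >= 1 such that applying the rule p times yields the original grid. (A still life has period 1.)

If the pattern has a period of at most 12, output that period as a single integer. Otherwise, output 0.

Simulating and comparing each generation to the original:
Gen 0 (original, given above): 6 live cells
Gen 1: 6 live cells, differs from original
Gen 2: 6 live cells, MATCHES original -> period = 2

Answer: 2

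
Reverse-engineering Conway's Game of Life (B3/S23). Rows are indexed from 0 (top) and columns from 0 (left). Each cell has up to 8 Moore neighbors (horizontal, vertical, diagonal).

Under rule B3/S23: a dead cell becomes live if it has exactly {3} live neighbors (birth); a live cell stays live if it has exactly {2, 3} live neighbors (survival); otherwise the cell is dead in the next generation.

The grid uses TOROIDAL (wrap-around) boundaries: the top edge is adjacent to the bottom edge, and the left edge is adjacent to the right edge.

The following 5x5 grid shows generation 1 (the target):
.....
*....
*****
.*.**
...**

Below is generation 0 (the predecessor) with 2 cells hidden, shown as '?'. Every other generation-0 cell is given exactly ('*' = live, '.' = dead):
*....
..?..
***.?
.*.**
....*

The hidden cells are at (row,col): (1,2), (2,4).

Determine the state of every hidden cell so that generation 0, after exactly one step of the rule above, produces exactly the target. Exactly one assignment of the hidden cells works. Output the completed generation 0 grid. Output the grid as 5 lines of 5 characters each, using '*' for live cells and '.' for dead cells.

Answer: *....
.....
***..
.*.**
....*

Derivation:
Hidden generation-0 cells (in order): (1,2), (2,4).
A hidden cell only influences target cells in its own 3x3 neighborhood. Try each of the 2^2 = 4 assignments, step the completed generation 0 forward once under B3/S23, and compare with the target:
  (1,2)=. (2,4)=. -> step reproduces the target at every cell -> ACCEPT
  (1,2)=. (2,4)=* -> step gives (1,0)='.' but target has '*' -> reject
  (1,2)=* (2,4)=. -> step gives (1,2)='*' but target has '.' -> reject
  (1,2)=* (2,4)=* -> step gives (1,0)='.' but target has '*' -> reject
Unique solution: (1,2)=dead, (2,4)=dead.
Check: live-neighbor counts of every cell in the completed generation 0:
11012
34212
33333
53433
42233
Applying B3/S23 to generation 0 with these counts gives:
.....
*....
*****
.*.**
...**
which matches the target exactly.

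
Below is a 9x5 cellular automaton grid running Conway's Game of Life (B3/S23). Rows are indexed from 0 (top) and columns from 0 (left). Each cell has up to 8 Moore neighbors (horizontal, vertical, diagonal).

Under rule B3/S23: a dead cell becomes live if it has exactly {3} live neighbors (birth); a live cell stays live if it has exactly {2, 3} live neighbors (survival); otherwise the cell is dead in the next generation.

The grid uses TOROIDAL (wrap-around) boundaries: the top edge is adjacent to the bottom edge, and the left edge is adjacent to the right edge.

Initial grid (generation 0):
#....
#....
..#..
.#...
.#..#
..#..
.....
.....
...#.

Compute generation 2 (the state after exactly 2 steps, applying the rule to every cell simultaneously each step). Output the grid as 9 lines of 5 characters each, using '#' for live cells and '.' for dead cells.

Answer: .....
#....
.....
.....
#.#..
.#...
.....
.....
.....

Derivation:
Simulating step by step:
Generation 0 (given above): 8 live cells
Generation 1: 9 live cells
....#
.#...
.#...
###..
###..
.....
.....
.....
.....
Generation 2: 4 live cells
(generation 2 grid is the final answer)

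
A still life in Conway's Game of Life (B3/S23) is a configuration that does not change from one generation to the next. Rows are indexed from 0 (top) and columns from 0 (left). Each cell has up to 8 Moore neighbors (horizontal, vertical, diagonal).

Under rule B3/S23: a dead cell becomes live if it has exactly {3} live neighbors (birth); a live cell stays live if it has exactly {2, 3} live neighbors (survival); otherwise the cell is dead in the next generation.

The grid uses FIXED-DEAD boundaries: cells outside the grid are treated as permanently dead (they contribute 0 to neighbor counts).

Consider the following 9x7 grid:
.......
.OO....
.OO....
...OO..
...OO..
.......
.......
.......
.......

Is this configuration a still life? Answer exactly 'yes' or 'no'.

Compute generation 1 and compare to generation 0 (given above):
Generation 1:
.......
.OO....
.O.....
....O..
...OO..
.......
.......
.......
.......
Cell (2,2) differs: gen0=1 vs gen1=0 -> NOT a still life.

Answer: no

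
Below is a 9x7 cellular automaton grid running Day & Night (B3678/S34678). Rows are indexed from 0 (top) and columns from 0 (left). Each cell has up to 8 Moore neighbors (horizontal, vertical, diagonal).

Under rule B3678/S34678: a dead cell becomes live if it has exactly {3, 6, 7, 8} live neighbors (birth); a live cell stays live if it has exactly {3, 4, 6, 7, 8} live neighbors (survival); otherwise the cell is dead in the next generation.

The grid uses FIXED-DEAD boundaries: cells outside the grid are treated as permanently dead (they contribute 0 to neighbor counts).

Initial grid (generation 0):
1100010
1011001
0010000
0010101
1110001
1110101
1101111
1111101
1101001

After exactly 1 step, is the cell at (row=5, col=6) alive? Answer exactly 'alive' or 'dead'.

Answer: alive

Derivation:
Simulating step by step:
Generation 0 (given above): 36 live cells
Generation 1: 28 live cells
0110000
0010000
0010010
0010010
1110000
0100111
0111011
0110011
1101110

Cell (5,6) at generation 1: 1 -> alive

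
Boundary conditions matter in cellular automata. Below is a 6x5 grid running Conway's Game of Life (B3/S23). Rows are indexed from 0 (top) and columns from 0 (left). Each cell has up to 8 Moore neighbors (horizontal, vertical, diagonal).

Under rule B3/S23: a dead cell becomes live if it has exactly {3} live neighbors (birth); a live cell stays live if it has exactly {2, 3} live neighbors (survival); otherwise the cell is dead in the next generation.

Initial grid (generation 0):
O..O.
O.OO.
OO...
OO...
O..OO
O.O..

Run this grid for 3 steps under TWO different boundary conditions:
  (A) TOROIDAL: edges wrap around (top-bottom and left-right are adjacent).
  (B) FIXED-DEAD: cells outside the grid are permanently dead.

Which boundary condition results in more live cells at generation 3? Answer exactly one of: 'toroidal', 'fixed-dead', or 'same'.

Under TOROIDAL boundary, generation 3:
...OO
O....
....O
....O
.O...
.OO.O
Population = 9

Under FIXED-DEAD boundary, generation 3:
..O..
.O.OO
.O..O
.O..O
.O.OO
..O..
Population = 12

Comparison: toroidal=9, fixed-dead=12 -> fixed-dead

Answer: fixed-dead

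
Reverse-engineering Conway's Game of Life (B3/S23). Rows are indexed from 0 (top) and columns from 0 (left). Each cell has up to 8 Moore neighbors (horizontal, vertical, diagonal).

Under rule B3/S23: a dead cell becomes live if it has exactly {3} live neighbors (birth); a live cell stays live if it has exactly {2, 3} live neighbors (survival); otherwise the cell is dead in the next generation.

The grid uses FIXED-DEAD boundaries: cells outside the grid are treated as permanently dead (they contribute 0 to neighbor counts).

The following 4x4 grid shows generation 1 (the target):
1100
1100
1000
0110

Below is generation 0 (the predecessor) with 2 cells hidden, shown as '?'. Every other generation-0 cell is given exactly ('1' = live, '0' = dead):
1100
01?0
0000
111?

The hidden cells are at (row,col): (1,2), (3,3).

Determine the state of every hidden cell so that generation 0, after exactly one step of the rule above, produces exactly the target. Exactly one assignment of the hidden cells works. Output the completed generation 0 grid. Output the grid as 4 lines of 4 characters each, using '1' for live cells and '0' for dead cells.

Answer: 1100
0100
0000
1111

Derivation:
Hidden generation-0 cells (in order): (1,2), (3,3).
A hidden cell only influences target cells in its own 3x3 neighborhood. Try each of the 2^2 = 4 assignments, step the completed generation 0 forward once under B3/S23, and compare with the target:
  (1,2)=0 (3,3)=0 -> step gives (2,2)='1' but target has '0' -> reject
  (1,2)=0 (3,3)=1 -> step reproduces the target at every cell -> ACCEPT
  (1,2)=1 (3,3)=0 -> step gives (0,2)='1' but target has '0' -> reject
  (1,2)=1 (3,3)=1 -> step gives (0,2)='1' but target has '0' -> reject
Unique solution: (1,2)=dead, (3,3)=live.
Check: live-neighbor counts of every cell in the completed generation 0:
2220
3220
3442
1221
Applying B3/S23 to generation 0 with these counts gives:
1100
1100
1000
0110
which matches the target exactly.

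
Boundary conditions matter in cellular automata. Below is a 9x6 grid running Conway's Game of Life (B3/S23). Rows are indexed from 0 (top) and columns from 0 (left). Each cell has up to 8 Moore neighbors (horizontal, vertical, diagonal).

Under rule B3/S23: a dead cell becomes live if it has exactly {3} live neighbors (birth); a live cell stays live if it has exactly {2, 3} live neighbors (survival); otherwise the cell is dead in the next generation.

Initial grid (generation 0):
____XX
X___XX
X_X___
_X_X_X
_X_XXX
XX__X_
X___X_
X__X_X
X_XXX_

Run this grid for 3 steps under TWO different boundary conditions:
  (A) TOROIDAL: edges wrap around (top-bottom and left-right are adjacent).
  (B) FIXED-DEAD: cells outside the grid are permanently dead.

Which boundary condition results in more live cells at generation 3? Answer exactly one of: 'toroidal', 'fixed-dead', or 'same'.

Under TOROIDAL boundary, generation 3:
___X_X
X_XX__
___X_X
XX_X_X
_X_XXX
____X_
XXXXXX
X_XX_X
X_XXX_
Population = 30

Under FIXED-DEAD boundary, generation 3:
______
____X_
XX__X_
______
______
___X_X
XX___X
X____X
_XXXX_
Population = 15

Comparison: toroidal=30, fixed-dead=15 -> toroidal

Answer: toroidal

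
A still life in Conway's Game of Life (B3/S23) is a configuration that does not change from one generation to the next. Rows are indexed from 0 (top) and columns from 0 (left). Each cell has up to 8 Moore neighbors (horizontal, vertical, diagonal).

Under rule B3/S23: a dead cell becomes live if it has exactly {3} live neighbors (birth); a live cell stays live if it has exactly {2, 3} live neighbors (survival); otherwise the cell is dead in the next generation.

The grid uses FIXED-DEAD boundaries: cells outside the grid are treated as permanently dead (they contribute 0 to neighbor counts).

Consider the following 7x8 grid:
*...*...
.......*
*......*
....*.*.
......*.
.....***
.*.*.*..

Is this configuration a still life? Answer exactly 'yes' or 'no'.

Answer: no

Derivation:
Compute generation 1 and compare to generation 0 (given above):
Generation 1:
........
........
......**
.....***
........
....**.*
....**..
Cell (0,0) differs: gen0=1 vs gen1=0 -> NOT a still life.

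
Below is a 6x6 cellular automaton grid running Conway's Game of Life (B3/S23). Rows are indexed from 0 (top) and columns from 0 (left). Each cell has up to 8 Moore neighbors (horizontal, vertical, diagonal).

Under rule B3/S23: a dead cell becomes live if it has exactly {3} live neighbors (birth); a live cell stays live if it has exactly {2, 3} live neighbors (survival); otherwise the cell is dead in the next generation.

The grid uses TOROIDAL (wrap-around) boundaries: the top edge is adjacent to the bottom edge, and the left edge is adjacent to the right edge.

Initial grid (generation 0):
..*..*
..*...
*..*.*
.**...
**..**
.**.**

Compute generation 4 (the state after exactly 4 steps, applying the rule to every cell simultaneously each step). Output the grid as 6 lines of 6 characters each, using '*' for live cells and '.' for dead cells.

Simulating step by step:
Generation 0 (given above): 16 live cells
Generation 1: 16 live cells
*.*.**
******
*..*..
..**..
....*.
..*...
Generation 2: 7 live cells
......
......
*.....
..***.
..*...
.*..*.
Generation 3: 7 live cells
......
......
...*..
.***..
.**.*.
......
Generation 4: 4 live cells
(generation 4 grid is the final answer)

Answer: ......
......
...*..
.*..*.
.*....
......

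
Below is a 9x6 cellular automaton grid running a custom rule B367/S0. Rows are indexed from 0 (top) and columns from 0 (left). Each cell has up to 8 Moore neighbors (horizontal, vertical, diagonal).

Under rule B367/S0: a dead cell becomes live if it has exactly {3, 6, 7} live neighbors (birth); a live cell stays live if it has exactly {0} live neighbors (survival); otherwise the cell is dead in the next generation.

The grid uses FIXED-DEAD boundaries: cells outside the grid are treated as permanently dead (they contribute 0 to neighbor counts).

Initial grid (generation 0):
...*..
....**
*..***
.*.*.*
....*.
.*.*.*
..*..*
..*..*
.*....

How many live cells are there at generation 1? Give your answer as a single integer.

Simulating step by step:
Generation 0 (given above): 19 live cells
Generation 1: 10 live cells
....*.
......
..*...
..*.*.
...*.*
..*...
.*.*..
.*....
......
Population at generation 1: 10

Answer: 10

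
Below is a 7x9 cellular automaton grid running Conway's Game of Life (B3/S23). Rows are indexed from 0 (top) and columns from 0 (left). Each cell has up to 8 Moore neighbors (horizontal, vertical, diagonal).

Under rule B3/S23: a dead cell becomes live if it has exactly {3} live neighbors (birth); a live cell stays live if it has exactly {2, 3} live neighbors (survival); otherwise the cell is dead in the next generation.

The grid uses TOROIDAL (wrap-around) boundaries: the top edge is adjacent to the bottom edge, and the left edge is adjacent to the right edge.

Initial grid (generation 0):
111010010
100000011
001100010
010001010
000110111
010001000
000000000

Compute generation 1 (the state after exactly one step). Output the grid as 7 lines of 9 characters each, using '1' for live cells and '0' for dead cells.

Simulating step by step:
Generation 0 (given above): 21 live cells
Generation 1: 22 live cells
(generation 1 grid is the final answer)

Answer: 110000010
100000110
111000010
000001000
101010011
000011110
101000000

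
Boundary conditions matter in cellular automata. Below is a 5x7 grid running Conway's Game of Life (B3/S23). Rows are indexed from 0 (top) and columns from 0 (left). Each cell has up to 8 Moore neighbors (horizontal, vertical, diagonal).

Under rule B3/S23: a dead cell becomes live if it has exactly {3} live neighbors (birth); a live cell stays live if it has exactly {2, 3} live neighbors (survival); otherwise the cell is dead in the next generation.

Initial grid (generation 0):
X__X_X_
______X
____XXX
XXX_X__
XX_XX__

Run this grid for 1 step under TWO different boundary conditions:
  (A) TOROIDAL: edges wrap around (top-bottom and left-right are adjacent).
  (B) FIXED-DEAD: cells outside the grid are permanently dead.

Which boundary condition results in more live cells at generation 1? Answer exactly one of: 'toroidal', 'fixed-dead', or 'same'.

Answer: toroidal

Derivation:
Under TOROIDAL boundary, generation 1:
XXXX_X_
X______
_X_XX_X
__X____
_____X_
Population = 12

Under FIXED-DEAD boundary, generation 1:
_______
______X
_X_XX_X
X_X____
X__XX__
Population = 10

Comparison: toroidal=12, fixed-dead=10 -> toroidal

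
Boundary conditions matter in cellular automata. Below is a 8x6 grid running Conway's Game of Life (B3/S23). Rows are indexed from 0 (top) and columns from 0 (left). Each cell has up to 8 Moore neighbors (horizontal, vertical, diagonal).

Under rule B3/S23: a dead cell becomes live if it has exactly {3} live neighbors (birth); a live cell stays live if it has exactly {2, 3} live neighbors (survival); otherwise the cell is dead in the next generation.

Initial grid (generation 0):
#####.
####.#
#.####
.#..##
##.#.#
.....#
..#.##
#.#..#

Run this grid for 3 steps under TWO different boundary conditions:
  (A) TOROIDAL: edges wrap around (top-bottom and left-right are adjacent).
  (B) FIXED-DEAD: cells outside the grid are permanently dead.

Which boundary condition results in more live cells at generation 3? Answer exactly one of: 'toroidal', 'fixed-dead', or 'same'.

Answer: toroidal

Derivation:
Under TOROIDAL boundary, generation 3:
......
......
......
......
......
##..##
...###
......
Population = 7

Under FIXED-DEAD boundary, generation 3:
......
......
......
......
....#.
##..#.
....#.
......
Population = 5

Comparison: toroidal=7, fixed-dead=5 -> toroidal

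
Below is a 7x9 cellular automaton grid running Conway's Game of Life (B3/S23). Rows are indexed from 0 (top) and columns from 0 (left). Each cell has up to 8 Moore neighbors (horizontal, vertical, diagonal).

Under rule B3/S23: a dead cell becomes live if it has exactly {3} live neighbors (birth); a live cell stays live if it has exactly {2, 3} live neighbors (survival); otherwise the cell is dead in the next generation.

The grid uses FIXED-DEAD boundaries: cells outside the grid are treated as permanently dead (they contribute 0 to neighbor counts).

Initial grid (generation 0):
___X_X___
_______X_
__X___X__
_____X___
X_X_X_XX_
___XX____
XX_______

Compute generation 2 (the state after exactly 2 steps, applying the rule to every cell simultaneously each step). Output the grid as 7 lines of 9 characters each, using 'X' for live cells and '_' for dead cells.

Simulating step by step:
Generation 0 (given above): 15 live cells
Generation 1: 13 live cells
_________
______X__
______X__
_X_X_X_X_
____X_X__
X_XXXX___
_________
Generation 2: 13 live cells
(generation 2 grid is the final answer)

Answer: _________
_________
_____XXX_
____XX_X_
_X____X__
___XXX___
___XX____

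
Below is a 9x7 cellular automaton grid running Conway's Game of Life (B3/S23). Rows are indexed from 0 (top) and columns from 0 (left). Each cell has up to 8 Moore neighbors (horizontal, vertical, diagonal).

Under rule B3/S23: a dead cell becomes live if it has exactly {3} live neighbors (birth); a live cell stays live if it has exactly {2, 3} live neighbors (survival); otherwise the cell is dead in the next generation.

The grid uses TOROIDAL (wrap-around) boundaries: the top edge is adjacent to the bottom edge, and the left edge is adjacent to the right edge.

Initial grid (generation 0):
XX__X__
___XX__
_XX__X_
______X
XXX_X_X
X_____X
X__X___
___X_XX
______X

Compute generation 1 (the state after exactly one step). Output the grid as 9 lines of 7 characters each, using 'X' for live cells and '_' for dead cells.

Answer: X__XXX_
X__XXX_
__XXXX_
___X__X
_X_____
__XX_X_
X___XX_
X___XXX
____X_X

Derivation:
Simulating step by step:
Generation 0 (given above): 22 live cells
Generation 1: 27 live cells
(generation 1 grid is the final answer)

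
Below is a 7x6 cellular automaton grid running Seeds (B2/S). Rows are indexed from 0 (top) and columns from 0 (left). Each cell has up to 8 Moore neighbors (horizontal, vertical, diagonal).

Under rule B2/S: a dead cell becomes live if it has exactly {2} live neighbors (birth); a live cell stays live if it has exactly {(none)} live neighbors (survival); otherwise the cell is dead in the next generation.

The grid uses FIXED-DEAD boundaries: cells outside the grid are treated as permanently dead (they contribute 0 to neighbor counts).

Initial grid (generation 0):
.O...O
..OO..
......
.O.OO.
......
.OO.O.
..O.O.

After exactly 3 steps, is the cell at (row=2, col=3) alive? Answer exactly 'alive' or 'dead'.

Answer: dead

Derivation:
Simulating step by step:
Generation 0 (given above): 12 live cells
Generation 1: 10 live cells
...OO.
.O..O.
.O....
..O...
O....O
.....O
.....O
Generation 2: 10 live cells
..O..O
O....O
O..O..
O.....
.O..O.
......
....O.
Generation 3: 12 live cells
.O..O.
..OO..
....O.
..OOO.
O.....
...OOO
......

Cell (2,3) at generation 3: 0 -> dead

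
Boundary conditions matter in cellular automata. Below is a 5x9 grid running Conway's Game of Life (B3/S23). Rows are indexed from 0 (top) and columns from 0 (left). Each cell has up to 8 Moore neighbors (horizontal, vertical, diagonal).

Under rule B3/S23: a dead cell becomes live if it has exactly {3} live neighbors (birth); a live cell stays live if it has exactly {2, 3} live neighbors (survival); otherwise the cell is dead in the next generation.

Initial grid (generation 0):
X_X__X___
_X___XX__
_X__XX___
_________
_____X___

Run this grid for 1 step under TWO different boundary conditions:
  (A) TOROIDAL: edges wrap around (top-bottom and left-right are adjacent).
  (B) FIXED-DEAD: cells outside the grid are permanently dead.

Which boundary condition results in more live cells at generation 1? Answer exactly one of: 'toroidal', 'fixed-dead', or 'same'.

Answer: same

Derivation:
Under TOROIDAL boundary, generation 1:
_X__XX___
XXX___X__
____XXX__
____XX___
_________
Population = 12

Under FIXED-DEAD boundary, generation 1:
_X___XX__
XXX___X__
____XXX__
____XX___
_________
Population = 12

Comparison: toroidal=12, fixed-dead=12 -> same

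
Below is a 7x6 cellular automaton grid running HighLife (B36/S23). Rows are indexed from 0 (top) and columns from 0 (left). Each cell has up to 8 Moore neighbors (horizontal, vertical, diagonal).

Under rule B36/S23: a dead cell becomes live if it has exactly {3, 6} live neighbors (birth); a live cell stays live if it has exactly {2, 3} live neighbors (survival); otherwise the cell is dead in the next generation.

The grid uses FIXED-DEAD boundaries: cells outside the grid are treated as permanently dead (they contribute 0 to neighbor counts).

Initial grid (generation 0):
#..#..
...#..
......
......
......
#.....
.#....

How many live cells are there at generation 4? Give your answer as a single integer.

Simulating step by step:
Generation 0 (given above): 5 live cells
Generation 1: 0 live cells
......
......
......
......
......
......
......
Generation 2: 0 live cells
......
......
......
......
......
......
......
Generation 3: 0 live cells
......
......
......
......
......
......
......
Generation 4: 0 live cells
......
......
......
......
......
......
......
Population at generation 4: 0

Answer: 0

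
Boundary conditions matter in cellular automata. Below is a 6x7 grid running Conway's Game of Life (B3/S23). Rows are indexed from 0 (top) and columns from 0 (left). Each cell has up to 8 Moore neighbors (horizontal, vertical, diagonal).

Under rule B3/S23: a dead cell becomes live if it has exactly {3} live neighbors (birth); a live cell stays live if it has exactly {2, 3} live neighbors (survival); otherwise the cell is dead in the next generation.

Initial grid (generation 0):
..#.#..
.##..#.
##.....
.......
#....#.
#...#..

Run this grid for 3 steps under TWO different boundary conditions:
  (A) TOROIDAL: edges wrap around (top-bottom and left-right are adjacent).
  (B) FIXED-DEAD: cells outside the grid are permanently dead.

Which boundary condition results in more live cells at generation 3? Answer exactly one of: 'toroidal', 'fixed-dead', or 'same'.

Under TOROIDAL boundary, generation 3:
...#.#.
#.....#
#..#.##
.##....
.....##
#.##..#
Population = 16

Under FIXED-DEAD boundary, generation 3:
.......
..#....
.#.....
.......
.......
.......
Population = 2

Comparison: toroidal=16, fixed-dead=2 -> toroidal

Answer: toroidal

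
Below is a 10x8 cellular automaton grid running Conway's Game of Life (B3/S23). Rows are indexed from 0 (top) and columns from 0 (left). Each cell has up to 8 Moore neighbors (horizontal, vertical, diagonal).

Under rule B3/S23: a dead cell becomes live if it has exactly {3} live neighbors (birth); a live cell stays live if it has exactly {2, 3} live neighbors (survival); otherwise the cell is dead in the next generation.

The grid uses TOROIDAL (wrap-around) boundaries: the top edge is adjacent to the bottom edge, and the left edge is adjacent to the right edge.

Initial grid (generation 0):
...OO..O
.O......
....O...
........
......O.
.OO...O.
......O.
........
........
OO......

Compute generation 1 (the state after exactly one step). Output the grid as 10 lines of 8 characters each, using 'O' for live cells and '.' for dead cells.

Simulating step by step:
Generation 0 (given above): 12 live cells
Generation 1: 8 live cells
(generation 1 grid is the final answer)

Answer: .OO.....
...OO...
........
........
........
.....OOO
........
........
........
O.......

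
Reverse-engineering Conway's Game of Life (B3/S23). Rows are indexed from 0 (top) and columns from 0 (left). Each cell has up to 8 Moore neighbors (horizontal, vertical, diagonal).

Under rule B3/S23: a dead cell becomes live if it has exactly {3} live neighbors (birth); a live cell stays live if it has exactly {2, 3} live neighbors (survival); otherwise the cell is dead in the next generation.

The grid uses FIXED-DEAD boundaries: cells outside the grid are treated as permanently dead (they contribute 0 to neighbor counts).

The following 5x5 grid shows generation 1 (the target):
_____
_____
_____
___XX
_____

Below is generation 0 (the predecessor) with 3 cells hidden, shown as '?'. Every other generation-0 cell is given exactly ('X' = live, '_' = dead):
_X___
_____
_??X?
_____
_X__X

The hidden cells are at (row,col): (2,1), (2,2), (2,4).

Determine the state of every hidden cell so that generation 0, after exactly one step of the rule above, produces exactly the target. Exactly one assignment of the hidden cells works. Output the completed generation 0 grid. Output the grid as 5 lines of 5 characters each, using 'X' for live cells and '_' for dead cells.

Hidden generation-0 cells (in order): (2,1), (2,2), (2,4).
A hidden cell only influences target cells in its own 3x3 neighborhood. Try each of the 2^3 = 8 assignments, step the completed generation 0 forward once under B3/S23, and compare with the target:
  (2,1)=_ (2,2)=_ (2,4)=_ -> step gives (3,3)='_' but target has 'X' -> reject
  (2,1)=_ (2,2)=_ (2,4)=X -> step reproduces the target at every cell -> ACCEPT
  (2,1)=_ (2,2)=X (2,4)=_ -> step gives (1,2)='X' but target has '_' -> reject
  (2,1)=_ (2,2)=X (2,4)=X -> step gives (1,2)='X' but target has '_' -> reject
  (2,1)=X (2,2)=_ (2,4)=_ -> step gives (1,2)='X' but target has '_' -> reject
  (2,1)=X (2,2)=_ (2,4)=X -> step gives (1,2)='X' but target has '_' -> reject
  (2,1)=X (2,2)=X (2,4)=_ -> step gives (1,1)='X' but target has '_' -> reject
  (2,1)=X (2,2)=X (2,4)=X -> step gives (1,1)='X' but target has '_' -> reject
Unique solution: (2,1)=dead, (2,2)=dead, (2,4)=live.
Check: live-neighbor counts of every cell in the completed generation 0:
10100
11222
00111
11233
10110
Applying B3/S23 to generation 0 with these counts gives:
_____
_____
_____
___XX
_____
which matches the target exactly.

Answer: _X___
_____
___XX
_____
_X__X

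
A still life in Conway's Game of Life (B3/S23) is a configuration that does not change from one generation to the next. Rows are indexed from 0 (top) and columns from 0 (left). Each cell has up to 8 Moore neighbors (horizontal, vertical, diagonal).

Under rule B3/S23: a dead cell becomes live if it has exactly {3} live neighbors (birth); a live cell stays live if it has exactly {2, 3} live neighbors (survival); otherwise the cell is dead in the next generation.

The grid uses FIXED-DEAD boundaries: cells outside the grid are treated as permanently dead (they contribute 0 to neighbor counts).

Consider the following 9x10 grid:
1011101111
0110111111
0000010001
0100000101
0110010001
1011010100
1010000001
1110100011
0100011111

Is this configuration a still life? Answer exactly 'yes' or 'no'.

Compute generation 1 and compare to generation 0 (given above):
Generation 1:
0010100001
0110000000
0110110001
0110001001
1001100000
1001101010
1000100001
1011011000
1110011101
Cell (0,0) differs: gen0=1 vs gen1=0 -> NOT a still life.

Answer: no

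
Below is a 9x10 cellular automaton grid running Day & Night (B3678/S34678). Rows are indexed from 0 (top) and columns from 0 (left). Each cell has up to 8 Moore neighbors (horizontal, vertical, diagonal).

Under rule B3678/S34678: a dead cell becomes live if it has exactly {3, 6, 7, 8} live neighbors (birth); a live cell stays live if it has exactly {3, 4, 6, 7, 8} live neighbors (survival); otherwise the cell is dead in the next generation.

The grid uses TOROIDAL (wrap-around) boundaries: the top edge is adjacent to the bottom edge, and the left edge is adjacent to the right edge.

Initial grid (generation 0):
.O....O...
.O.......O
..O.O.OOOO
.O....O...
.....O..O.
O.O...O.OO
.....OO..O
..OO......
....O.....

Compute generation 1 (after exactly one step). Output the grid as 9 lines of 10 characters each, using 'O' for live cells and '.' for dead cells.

Simulating step by step:
Generation 0 (given above): 25 live cells
Generation 1: 27 live cells
(generation 1 grid is the final answer)

Answer: O.........
..O..OO...
.O...O.OO.
......O..O
OO....O...
......O.OO
OOOO...OOO
....OO....
..OO......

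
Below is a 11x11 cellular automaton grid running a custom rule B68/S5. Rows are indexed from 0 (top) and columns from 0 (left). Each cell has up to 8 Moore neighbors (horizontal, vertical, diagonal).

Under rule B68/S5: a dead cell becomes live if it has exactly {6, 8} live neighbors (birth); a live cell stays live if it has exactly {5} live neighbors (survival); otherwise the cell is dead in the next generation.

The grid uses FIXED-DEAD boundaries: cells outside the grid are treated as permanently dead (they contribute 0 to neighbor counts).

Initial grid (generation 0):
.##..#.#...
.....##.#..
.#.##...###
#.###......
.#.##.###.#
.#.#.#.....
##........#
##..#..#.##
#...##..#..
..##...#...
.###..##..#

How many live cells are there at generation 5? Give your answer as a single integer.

Simulating step by step:
Generation 0 (given above): 49 live cells
Generation 1: 5 live cells
...........
...........
...........
..#.#......
..###......
...........
...........
...........
...........
...........
...........
Generation 2: 0 live cells
...........
...........
...........
...........
...........
...........
...........
...........
...........
...........
...........
Generation 3: 0 live cells
...........
...........
...........
...........
...........
...........
...........
...........
...........
...........
...........
Generation 4: 0 live cells
...........
...........
...........
...........
...........
...........
...........
...........
...........
...........
...........
Generation 5: 0 live cells
...........
...........
...........
...........
...........
...........
...........
...........
...........
...........
...........
Population at generation 5: 0

Answer: 0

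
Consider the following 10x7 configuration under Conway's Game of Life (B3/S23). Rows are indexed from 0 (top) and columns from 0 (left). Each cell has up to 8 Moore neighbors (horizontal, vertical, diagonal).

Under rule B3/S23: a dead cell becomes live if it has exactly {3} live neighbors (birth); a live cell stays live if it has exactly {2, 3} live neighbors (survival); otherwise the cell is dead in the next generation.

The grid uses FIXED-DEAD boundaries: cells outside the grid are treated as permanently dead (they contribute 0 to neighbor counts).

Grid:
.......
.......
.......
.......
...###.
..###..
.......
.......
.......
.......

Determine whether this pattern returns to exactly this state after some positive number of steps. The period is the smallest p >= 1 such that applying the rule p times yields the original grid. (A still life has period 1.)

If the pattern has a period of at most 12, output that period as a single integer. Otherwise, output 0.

Answer: 2

Derivation:
Simulating and comparing each generation to the original:
Gen 0 (original, given above): 6 live cells
Gen 1: 6 live cells, differs from original
Gen 2: 6 live cells, MATCHES original -> period = 2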